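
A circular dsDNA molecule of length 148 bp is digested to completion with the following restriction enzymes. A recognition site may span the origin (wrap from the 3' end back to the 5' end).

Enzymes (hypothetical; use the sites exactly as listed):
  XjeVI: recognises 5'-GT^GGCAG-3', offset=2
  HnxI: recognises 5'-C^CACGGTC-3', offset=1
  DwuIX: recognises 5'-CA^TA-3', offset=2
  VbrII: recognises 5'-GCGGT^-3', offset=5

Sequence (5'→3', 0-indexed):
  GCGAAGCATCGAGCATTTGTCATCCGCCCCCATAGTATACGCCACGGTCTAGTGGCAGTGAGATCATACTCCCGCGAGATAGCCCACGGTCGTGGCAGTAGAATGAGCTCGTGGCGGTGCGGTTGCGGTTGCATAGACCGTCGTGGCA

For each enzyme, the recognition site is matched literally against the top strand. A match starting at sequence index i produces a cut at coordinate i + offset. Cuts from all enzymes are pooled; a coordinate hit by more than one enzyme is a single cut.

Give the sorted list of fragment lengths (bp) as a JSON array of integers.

[4,5,6,9,10,11,11,13,18,25,36]

Per-enzyme occurrences:
  XjeVI (GTGGCAG, off=2): starts [51, 91, 142] → cuts [53, 93, 144]
  HnxI (CCACGGTC, off=1): starts [41, 83] → cuts [42, 84]
  DwuIX (CATA, off=2): starts [30, 64, 131] → cuts [32, 66, 133]
  VbrII (GCGGT, off=5): starts [113, 118, 124] → cuts [118, 123, 129]

All cut coordinates (distinct, sorted): [32, 42, 53, 66, 84, 93, 118, 123, 129, 133, 144]

Fragment lengths:
  32→42: 10 bp
  42→53: 11 bp
  53→66: 13 bp
  66→84: 18 bp
  84→93: 9 bp
  93→118: 25 bp
  118→123: 5 bp
  123→129: 6 bp
  129→133: 4 bp
  133→144: 11 bp
  144→32 (wrap): 148-144+32 = 36 bp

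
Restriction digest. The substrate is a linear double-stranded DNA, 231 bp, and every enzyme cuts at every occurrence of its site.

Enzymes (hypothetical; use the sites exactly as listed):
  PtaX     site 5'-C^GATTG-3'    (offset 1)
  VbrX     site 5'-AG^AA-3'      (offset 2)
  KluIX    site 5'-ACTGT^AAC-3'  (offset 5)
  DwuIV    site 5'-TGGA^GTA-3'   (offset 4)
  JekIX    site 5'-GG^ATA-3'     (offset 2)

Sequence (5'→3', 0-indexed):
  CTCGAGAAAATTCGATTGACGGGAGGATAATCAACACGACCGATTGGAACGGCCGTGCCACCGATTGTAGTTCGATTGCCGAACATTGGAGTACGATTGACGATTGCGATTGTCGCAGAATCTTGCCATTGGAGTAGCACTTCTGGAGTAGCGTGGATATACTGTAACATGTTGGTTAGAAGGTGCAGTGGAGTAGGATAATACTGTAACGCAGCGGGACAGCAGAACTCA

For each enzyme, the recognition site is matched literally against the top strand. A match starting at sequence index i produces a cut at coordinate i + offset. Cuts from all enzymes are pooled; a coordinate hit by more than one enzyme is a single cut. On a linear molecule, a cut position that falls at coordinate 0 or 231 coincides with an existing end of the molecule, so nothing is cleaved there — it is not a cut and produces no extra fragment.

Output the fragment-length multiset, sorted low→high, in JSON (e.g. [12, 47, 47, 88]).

Scan for sites:
  PtaX (CGATTG, off=1): starts [12, 40, 61, 72, 93, 100, 106] → cuts [13, 41, 62, 73, 94, 101, 107]
  VbrX (AGAA, off=2): starts [4, 116, 177, 223] → cuts [6, 118, 179, 225]
  KluIX (ACTGTAAC, off=5): starts [160, 202] → cuts [165, 207]
  DwuIV (TGGAGTA, off=4): starts [86, 129, 143, 188] → cuts [90, 133, 147, 192]
  JekIX (GGATA, off=2): starts [24, 154, 195] → cuts [26, 156, 197]

All cut coordinates (distinct, sorted): [6, 13, 26, 41, 62, 73, 90, 94, 101, 107, 118, 133, 147, 156, 165, 179, 192, 197, 207, 225]

Fragment lengths:
  [0,6): 6 bp
  [6,13): 7 bp
  [13,26): 13 bp
  [26,41): 15 bp
  [41,62): 21 bp
  [62,73): 11 bp
  [73,90): 17 bp
  [90,94): 4 bp
  [94,101): 7 bp
  [101,107): 6 bp
  [107,118): 11 bp
  [118,133): 15 bp
  [133,147): 14 bp
  [147,156): 9 bp
  [156,165): 9 bp
  [165,179): 14 bp
  [179,192): 13 bp
  [192,197): 5 bp
  [197,207): 10 bp
  [207,225): 18 bp
  [225,231): 6 bp

[4,5,6,6,6,7,7,9,9,10,11,11,13,13,14,14,15,15,17,18,21]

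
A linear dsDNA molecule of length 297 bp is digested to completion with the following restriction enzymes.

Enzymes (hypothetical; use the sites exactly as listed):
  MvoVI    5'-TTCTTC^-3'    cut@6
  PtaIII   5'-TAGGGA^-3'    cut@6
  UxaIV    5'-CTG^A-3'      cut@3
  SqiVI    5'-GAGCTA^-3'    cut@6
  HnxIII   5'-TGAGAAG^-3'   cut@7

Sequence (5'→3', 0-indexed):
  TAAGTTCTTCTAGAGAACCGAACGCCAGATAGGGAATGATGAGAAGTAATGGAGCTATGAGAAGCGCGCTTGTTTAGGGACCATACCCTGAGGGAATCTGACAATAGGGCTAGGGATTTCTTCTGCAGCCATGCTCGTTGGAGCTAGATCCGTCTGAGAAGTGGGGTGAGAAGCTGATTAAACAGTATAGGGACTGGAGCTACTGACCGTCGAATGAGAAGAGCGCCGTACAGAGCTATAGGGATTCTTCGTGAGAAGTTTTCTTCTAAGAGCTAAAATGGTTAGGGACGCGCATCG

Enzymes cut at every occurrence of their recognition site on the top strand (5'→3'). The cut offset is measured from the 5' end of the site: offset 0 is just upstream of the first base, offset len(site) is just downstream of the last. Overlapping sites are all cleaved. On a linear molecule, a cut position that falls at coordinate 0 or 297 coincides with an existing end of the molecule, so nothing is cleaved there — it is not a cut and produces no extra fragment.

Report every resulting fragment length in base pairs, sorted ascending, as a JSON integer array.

Scan for sites:
  MvoVI (TTCTTC, off=6): starts [4, 117, 244, 260] → cuts [10, 123, 250, 266]
  PtaIII (TAGGGA, off=6): starts [29, 74, 110, 187, 238, 282] → cuts [35, 80, 116, 193, 244, 288]
  UxaIV (CTGA, off=3): starts [87, 97, 153, 173, 202] → cuts [90, 100, 156, 176, 205]
  SqiVI (GAGCTA, off=6): starts [51, 140, 196, 232, 269] → cuts [57, 146, 202, 238, 275]
  HnxIII (TGAGAAG, off=7): starts [39, 57, 154, 166, 214, 251] → cuts [46, 64, 161, 173, 221, 258]

All cut coordinates (distinct, sorted): [10, 35, 46, 57, 64, 80, 90, 100, 116, 123, 146, 156, 161, 173, 176, 193, 202, 205, 221, 238, 244, 250, 258, 266, 275, 288]

Fragment lengths:
  [0,10): 10 bp
  [10,35): 25 bp
  [35,46): 11 bp
  [46,57): 11 bp
  [57,64): 7 bp
  [64,80): 16 bp
  [80,90): 10 bp
  [90,100): 10 bp
  [100,116): 16 bp
  [116,123): 7 bp
  [123,146): 23 bp
  [146,156): 10 bp
  [156,161): 5 bp
  [161,173): 12 bp
  [173,176): 3 bp
  [176,193): 17 bp
  [193,202): 9 bp
  [202,205): 3 bp
  [205,221): 16 bp
  [221,238): 17 bp
  [238,244): 6 bp
  [244,250): 6 bp
  [250,258): 8 bp
  [258,266): 8 bp
  [266,275): 9 bp
  [275,288): 13 bp
  [288,297): 9 bp

[3,3,5,6,6,7,7,8,8,9,9,9,10,10,10,10,11,11,12,13,16,16,16,17,17,23,25]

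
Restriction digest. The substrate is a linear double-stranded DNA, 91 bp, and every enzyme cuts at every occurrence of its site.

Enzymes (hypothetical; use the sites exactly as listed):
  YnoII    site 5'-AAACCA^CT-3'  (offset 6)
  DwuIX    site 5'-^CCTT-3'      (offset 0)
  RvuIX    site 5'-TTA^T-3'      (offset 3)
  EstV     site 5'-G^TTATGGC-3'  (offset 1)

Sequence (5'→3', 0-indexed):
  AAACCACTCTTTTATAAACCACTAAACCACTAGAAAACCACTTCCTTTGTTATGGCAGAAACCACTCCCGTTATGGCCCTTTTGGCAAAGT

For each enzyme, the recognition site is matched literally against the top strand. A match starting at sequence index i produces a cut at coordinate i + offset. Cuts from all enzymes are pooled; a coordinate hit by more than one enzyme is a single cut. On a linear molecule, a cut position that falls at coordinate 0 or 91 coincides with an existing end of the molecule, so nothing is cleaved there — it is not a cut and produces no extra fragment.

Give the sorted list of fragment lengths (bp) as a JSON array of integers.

Scan for sites:
  YnoII (AAACCACT, off=6): starts [0, 15, 23, 34, 58] → cuts [6, 21, 29, 40, 64]
  DwuIX (CCTT, off=0): starts [43, 77] → cuts [43, 77]
  RvuIX (TTAT, off=3): starts [11, 49, 70] → cuts [14, 52, 73]
  EstV (GTTATGGC, off=1): starts [48, 69] → cuts [49, 70]

Pooled cuts: [6, 14, 21, 29, 40, 43, 49, 52, 64, 70, 73, 77]

Fragments:
  [0,6): 6 bp
  [6,14): 8 bp
  [14,21): 7 bp
  [21,29): 8 bp
  [29,40): 11 bp
  [40,43): 3 bp
  [43,49): 6 bp
  [49,52): 3 bp
  [52,64): 12 bp
  [64,70): 6 bp
  [70,73): 3 bp
  [73,77): 4 bp
  [77,91): 14 bp

[3,3,3,4,6,6,6,7,8,8,11,12,14]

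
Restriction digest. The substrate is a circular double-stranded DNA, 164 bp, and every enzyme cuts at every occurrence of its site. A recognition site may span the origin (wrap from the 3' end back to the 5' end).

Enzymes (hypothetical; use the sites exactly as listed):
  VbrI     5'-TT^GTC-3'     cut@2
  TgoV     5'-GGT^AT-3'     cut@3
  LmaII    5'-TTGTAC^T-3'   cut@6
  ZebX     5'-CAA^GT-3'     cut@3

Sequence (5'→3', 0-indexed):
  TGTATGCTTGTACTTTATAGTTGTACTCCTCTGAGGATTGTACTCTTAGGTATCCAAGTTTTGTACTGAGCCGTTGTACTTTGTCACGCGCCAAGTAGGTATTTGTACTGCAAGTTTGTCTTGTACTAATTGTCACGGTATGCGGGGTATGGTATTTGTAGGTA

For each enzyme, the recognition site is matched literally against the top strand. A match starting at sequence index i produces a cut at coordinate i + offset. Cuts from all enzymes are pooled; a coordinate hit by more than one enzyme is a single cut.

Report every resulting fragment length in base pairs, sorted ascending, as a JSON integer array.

Scan for sites:
  VbrI TTGTC/2: at [80, 115, 129] ⇒ [82, 117, 131]
  TgoV GGTAT/3: at [48, 97, 136, 145, 150, 160] ⇒ [51, 100, 139, 148, 153, 163]
  LmaII TTGTACT/6: at [7, 20, 37, 60, 73, 102, 120] ⇒ [13, 26, 43, 66, 79, 108, 126]
  ZebX CAAGT/3: at [54, 91, 110] ⇒ [57, 94, 113]

All cut coordinates (distinct, sorted): [13, 26, 43, 51, 57, 66, 79, 82, 94, 100, 108, 113, 117, 126, 131, 139, 148, 153, 163]

Fragments:
  13→26: 13 bp
  26→43: 17 bp
  43→51: 8 bp
  51→57: 6 bp
  57→66: 9 bp
  66→79: 13 bp
  79→82: 3 bp
  82→94: 12 bp
  94→100: 6 bp
  100→108: 8 bp
  108→113: 5 bp
  113→117: 4 bp
  117→126: 9 bp
  126→131: 5 bp
  131→139: 8 bp
  139→148: 9 bp
  148→153: 5 bp
  153→163: 10 bp
  163→13 (wrap): 164-163+13 = 14 bp

[3,4,5,5,5,6,6,8,8,8,9,9,9,10,12,13,13,14,17]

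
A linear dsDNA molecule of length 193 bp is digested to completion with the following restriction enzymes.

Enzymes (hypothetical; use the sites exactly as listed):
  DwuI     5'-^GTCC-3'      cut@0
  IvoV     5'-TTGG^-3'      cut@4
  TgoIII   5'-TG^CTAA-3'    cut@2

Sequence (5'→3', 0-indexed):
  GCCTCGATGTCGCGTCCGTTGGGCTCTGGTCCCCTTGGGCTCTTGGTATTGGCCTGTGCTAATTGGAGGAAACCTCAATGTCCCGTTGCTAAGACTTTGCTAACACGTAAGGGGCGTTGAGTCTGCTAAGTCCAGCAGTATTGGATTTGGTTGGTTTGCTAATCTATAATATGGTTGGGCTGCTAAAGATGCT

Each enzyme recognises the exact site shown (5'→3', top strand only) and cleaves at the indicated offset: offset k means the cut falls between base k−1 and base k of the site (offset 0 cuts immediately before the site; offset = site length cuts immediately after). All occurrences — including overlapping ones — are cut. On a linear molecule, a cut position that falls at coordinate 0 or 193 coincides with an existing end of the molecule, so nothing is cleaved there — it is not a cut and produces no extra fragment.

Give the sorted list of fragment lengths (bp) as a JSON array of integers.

Per-enzyme occurrences:
  DwuI (GTCC, off=0): starts [13, 28, 79, 129] → cuts [13, 28, 79, 129]
  IvoV (TTGG, off=4): starts [18, 34, 42, 48, 62, 140, 146, 150, 174] → cuts [22, 38, 46, 52, 66, 144, 150, 154, 178]
  TgoIII (TGCTAA, off=2): starts [56, 86, 97, 123, 156, 180] → cuts [58, 88, 99, 125, 158, 182]

Pooled cuts: [13, 22, 28, 38, 46, 52, 58, 66, 79, 88, 99, 125, 129, 144, 150, 154, 158, 178, 182]

Fragment lengths:
  [0,13): 13 bp
  [13,22): 9 bp
  [22,28): 6 bp
  [28,38): 10 bp
  [38,46): 8 bp
  [46,52): 6 bp
  [52,58): 6 bp
  [58,66): 8 bp
  [66,79): 13 bp
  [79,88): 9 bp
  [88,99): 11 bp
  [99,125): 26 bp
  [125,129): 4 bp
  [129,144): 15 bp
  [144,150): 6 bp
  [150,154): 4 bp
  [154,158): 4 bp
  [158,178): 20 bp
  [178,182): 4 bp
  [182,193): 11 bp

[4,4,4,4,6,6,6,6,8,8,9,9,10,11,11,13,13,15,20,26]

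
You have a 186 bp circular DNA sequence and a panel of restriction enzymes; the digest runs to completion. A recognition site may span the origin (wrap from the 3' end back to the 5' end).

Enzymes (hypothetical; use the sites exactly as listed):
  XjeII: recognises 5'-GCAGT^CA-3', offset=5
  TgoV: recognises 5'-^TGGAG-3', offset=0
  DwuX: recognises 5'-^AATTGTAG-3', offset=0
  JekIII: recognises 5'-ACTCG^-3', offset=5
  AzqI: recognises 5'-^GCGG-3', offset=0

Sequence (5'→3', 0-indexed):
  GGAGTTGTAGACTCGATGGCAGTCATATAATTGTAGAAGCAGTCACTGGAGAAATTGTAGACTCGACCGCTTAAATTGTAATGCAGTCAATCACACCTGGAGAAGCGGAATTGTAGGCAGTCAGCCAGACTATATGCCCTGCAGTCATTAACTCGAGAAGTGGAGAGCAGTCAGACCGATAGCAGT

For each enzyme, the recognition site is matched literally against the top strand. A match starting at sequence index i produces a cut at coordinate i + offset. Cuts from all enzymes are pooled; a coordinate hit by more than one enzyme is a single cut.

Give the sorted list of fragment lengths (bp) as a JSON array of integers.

Site scan:
  XjeII (GCAGTCA, off=5): starts [18, 38, 82, 116, 140, 166] → cuts [23, 43, 87, 121, 145, 171]
  TgoV (TGGAG, off=0): starts [46, 97, 160, 185] → cuts [46, 97, 160, 185]
  DwuX (AATTGTAG, off=0): starts [28, 52, 108] → cuts [28, 52, 108]
  JekIII (ACTCG, off=5): starts [10, 60, 150] → cuts [15, 65, 155]
  AzqI (GCGG, off=0): starts [104] → cuts [104]

All cut coordinates (distinct, sorted): [15, 23, 28, 43, 46, 52, 65, 87, 97, 104, 108, 121, 145, 155, 160, 171, 185]

Fragment lengths:
  15→23: 8 bp
  23→28: 5 bp
  28→43: 15 bp
  43→46: 3 bp
  46→52: 6 bp
  52→65: 13 bp
  65→87: 22 bp
  87→97: 10 bp
  97→104: 7 bp
  104→108: 4 bp
  108→121: 13 bp
  121→145: 24 bp
  145→155: 10 bp
  155→160: 5 bp
  160→171: 11 bp
  171→185: 14 bp
  185→15 (wrap): 186-185+15 = 16 bp

[3,4,5,5,6,7,8,10,10,11,13,13,14,15,16,22,24]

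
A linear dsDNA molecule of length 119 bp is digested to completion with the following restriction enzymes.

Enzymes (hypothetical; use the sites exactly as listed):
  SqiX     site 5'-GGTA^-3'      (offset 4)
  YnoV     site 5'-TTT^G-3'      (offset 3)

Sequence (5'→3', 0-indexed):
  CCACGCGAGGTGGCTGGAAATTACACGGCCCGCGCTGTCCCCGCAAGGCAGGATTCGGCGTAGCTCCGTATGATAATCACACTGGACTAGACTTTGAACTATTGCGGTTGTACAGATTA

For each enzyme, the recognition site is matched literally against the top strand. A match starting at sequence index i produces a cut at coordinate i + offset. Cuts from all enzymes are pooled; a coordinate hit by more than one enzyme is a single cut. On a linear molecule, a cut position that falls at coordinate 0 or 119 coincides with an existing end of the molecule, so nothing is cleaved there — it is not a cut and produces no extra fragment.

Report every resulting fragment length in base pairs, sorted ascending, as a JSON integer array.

Scan for sites:
  SqiX (GGTA, off=4): no sites
  YnoV (TTTG, off=3): starts [92] → cuts [95]

All cut coordinates (distinct, sorted): [95]

Fragment lengths:
  [0,95): 95 bp
  [95,119): 24 bp

[24,95]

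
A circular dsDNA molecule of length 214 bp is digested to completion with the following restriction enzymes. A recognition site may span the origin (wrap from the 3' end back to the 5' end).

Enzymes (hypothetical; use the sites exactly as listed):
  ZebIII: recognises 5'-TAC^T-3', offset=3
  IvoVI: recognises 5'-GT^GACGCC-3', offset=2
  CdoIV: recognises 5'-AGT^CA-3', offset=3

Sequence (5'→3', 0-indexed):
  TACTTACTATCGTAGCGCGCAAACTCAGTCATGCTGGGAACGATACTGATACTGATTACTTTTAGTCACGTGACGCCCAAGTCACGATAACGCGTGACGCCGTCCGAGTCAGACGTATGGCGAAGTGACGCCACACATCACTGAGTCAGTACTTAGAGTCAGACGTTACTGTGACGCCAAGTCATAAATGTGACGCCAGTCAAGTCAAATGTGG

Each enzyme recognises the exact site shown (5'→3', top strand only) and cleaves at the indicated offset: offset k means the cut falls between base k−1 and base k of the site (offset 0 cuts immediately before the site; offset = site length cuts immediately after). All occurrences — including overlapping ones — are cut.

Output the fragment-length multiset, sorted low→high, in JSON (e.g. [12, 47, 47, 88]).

Site scan:
  ZebIII TACT/3: at [0, 4, 43, 49, 56, 149, 166] ⇒ [3, 7, 46, 52, 59, 152, 169]
  IvoVI GTGACGCC/2: at [69, 93, 124, 170, 189] ⇒ [71, 95, 126, 172, 191]
  CdoIV AGTCA/3: at [26, 63, 79, 106, 143, 156, 179, 197, 202] ⇒ [29, 66, 82, 109, 146, 159, 182, 200, 205]

Pooled cuts: [3, 7, 29, 46, 52, 59, 66, 71, 82, 95, 109, 126, 146, 152, 159, 169, 172, 182, 191, 200, 205]

Fragments:
  3→7: 4 bp
  7→29: 22 bp
  29→46: 17 bp
  46→52: 6 bp
  52→59: 7 bp
  59→66: 7 bp
  66→71: 5 bp
  71→82: 11 bp
  82→95: 13 bp
  95→109: 14 bp
  109→126: 17 bp
  126→146: 20 bp
  146→152: 6 bp
  152→159: 7 bp
  159→169: 10 bp
  169→172: 3 bp
  172→182: 10 bp
  182→191: 9 bp
  191→200: 9 bp
  200→205: 5 bp
  205→3 (wrap): 214-205+3 = 12 bp

[3,4,5,5,6,6,7,7,7,9,9,10,10,11,12,13,14,17,17,20,22]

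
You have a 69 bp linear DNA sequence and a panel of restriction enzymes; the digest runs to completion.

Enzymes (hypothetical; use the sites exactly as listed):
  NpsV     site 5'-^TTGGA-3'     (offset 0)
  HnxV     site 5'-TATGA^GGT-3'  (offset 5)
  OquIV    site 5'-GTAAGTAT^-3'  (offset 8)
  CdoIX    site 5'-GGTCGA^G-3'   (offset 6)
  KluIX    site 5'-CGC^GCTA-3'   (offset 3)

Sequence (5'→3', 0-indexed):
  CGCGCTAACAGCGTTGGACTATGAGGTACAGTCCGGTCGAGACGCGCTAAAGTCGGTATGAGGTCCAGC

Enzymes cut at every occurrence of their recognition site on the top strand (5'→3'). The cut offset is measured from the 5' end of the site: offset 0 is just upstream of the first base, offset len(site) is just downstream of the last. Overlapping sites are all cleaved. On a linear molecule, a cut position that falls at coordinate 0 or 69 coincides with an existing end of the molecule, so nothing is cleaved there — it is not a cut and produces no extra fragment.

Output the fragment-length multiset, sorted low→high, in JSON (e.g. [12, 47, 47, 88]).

[3,5,8,10,11,16,16]

Per-enzyme occurrences:
  NpsV TTGGA/0: at [13] ⇒ [13]
  HnxV TATGAGGT/5: at [19, 56] ⇒ [24, 61]
  OquIV (GTAAGTAT, off=8): no sites
  CdoIX GGTCGAG/6: at [34] ⇒ [40]
  KluIX CGCGCTA/3: at [0, 42] ⇒ [3, 45]

Pooled cuts: [3, 13, 24, 40, 45, 61]

Fragment lengths:
  [0,3): 3 bp
  [3,13): 10 bp
  [13,24): 11 bp
  [24,40): 16 bp
  [40,45): 5 bp
  [45,61): 16 bp
  [61,69): 8 bp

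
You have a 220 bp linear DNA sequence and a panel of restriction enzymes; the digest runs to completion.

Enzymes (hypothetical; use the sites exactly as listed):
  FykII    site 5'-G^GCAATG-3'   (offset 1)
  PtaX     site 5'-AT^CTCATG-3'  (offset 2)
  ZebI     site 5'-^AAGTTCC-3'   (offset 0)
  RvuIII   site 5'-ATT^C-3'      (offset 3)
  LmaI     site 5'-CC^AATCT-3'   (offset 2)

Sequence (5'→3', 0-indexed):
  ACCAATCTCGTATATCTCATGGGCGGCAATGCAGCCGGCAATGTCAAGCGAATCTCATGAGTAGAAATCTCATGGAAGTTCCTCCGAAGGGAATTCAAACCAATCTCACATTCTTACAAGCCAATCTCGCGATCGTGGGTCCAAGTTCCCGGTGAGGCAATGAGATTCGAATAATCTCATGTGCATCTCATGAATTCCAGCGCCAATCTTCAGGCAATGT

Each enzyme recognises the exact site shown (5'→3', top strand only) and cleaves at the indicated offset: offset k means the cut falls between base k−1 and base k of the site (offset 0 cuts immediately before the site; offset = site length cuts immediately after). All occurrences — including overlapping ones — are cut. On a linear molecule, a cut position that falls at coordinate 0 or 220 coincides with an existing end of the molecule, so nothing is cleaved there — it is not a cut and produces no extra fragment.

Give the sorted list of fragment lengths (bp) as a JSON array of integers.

[3,6,7,7,8,8,9,10,10,10,11,11,11,12,12,14,15,16,20,20]

Per-enzyme occurrences:
  FykII (GGCAATG, off=1): starts [24, 36, 155, 212] → cuts [25, 37, 156, 213]
  PtaX (ATCTCATG, off=2): starts [13, 51, 66, 173, 184] → cuts [15, 53, 68, 175, 186]
  ZebI (AAGTTCC, off=0): starts [75, 142] → cuts [75, 142]
  RvuIII (ATTC, off=3): starts [92, 109, 164, 193] → cuts [95, 112, 167, 196]
  LmaI (CCAATCT, off=2): starts [1, 99, 120, 202] → cuts [3, 101, 122, 204]

Pooled cuts: [3, 15, 25, 37, 53, 68, 75, 95, 101, 112, 122, 142, 156, 167, 175, 186, 196, 204, 213]

Fragment lengths:
  [0,3): 3 bp
  [3,15): 12 bp
  [15,25): 10 bp
  [25,37): 12 bp
  [37,53): 16 bp
  [53,68): 15 bp
  [68,75): 7 bp
  [75,95): 20 bp
  [95,101): 6 bp
  [101,112): 11 bp
  [112,122): 10 bp
  [122,142): 20 bp
  [142,156): 14 bp
  [156,167): 11 bp
  [167,175): 8 bp
  [175,186): 11 bp
  [186,196): 10 bp
  [196,204): 8 bp
  [204,213): 9 bp
  [213,220): 7 bp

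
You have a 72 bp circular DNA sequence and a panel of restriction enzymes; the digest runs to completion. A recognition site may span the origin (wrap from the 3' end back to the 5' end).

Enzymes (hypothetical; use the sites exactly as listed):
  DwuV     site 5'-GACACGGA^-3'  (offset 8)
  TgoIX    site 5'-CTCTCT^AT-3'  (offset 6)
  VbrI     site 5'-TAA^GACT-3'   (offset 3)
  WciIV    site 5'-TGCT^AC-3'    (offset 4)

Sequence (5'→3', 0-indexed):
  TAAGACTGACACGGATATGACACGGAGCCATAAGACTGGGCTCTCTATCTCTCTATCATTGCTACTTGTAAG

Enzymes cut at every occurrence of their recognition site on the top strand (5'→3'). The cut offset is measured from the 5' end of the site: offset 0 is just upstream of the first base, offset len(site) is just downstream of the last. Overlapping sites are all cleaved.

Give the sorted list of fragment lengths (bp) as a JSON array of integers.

Scan for sites:
  DwuV GACACGGA/8: at [7, 18] ⇒ [15, 26]
  TgoIX CTCTCTAT/6: at [40, 48] ⇒ [46, 54]
  VbrI TAAGACT/3: at [0, 30] ⇒ [3, 33]
  WciIV TGCTAC/4: at [59] ⇒ [63]

Pooled cuts: [3, 15, 26, 33, 46, 54, 63]

Fragment lengths:
  3→15: 12 bp
  15→26: 11 bp
  26→33: 7 bp
  33→46: 13 bp
  46→54: 8 bp
  54→63: 9 bp
  63→3 (wrap): 72-63+3 = 12 bp

[7,8,9,11,12,12,13]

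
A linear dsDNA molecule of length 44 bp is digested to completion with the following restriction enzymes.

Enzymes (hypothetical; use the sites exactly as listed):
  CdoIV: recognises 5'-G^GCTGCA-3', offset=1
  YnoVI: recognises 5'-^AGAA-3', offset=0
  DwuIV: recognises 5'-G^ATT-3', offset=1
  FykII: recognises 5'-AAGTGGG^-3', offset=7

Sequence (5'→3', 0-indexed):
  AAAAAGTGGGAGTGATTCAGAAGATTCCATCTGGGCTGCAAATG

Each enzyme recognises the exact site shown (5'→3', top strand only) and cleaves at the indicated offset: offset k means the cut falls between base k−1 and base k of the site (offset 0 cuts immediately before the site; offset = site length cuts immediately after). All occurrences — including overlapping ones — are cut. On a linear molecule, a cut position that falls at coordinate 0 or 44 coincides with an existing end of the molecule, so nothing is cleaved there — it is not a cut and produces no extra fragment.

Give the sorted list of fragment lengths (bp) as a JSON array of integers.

[4,4,5,10,10,11]

Per-enzyme occurrences:
  CdoIV (GGCTGCA, off=1): starts [33] → cuts [34]
  YnoVI (AGAA, off=0): starts [18] → cuts [18]
  DwuIV (GATT, off=1): starts [13, 22] → cuts [14, 23]
  FykII (AAGTGGG, off=7): starts [3] → cuts [10]

Pooled cuts: [10, 14, 18, 23, 34]

Fragments:
  [0,10): 10 bp
  [10,14): 4 bp
  [14,18): 4 bp
  [18,23): 5 bp
  [23,34): 11 bp
  [34,44): 10 bp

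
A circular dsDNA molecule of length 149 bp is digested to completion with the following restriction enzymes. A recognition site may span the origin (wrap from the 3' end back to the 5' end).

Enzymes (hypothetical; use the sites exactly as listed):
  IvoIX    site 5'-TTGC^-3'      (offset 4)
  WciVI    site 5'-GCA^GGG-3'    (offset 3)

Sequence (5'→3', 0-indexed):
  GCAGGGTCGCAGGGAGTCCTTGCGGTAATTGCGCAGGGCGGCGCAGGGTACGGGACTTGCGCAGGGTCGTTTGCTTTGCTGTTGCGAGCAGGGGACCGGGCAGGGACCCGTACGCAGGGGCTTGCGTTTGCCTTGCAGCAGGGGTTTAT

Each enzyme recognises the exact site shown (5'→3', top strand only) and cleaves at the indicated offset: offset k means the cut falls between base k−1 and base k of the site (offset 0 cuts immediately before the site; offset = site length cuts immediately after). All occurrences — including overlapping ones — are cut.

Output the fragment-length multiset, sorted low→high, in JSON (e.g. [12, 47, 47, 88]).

[3,3,4,5,5,5,6,6,8,9,9,10,11,12,12,12,14,15]

Scan for sites:
  IvoIX (TTGC, off=4): starts [19, 28, 56, 70, 75, 81, 121, 127, 132] → cuts [23, 32, 60, 74, 79, 85, 125, 131, 136]
  WciVI (GCAGGG, off=3): starts [0, 8, 32, 42, 60, 87, 99, 113, 137] → cuts [3, 11, 35, 45, 63, 90, 102, 116, 140]

Pooled cuts: [3, 11, 23, 32, 35, 45, 60, 63, 74, 79, 85, 90, 102, 116, 125, 131, 136, 140]

Fragments:
  3→11: 8 bp
  11→23: 12 bp
  23→32: 9 bp
  32→35: 3 bp
  35→45: 10 bp
  45→60: 15 bp
  60→63: 3 bp
  63→74: 11 bp
  74→79: 5 bp
  79→85: 6 bp
  85→90: 5 bp
  90→102: 12 bp
  102→116: 14 bp
  116→125: 9 bp
  125→131: 6 bp
  131→136: 5 bp
  136→140: 4 bp
  140→3 (wrap): 149-140+3 = 12 bp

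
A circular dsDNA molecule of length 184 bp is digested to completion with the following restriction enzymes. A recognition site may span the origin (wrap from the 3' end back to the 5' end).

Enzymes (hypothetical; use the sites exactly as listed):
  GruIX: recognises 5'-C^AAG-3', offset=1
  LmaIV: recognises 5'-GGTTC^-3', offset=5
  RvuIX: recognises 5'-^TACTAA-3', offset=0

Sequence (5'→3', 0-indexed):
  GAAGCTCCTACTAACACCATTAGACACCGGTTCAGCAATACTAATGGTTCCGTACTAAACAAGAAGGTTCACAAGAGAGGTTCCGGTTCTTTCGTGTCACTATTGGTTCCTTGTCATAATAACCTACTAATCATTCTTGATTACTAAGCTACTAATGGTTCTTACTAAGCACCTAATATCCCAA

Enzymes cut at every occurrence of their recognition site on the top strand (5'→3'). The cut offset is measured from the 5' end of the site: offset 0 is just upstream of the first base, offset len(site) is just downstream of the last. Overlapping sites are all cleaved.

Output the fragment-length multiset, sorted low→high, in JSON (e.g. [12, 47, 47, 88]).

Per-enzyme occurrences:
  GruIX CAAG/1: at [59, 71, 181] ⇒ [60, 72, 182]
  LmaIV GGTTC/5: at [28, 45, 65, 78, 84, 104, 156] ⇒ [33, 50, 70, 83, 89, 109, 161]
  RvuIX TACTAA/0: at [8, 38, 52, 124, 141, 149, 162] ⇒ [8, 38, 52, 124, 141, 149, 162]

Pooled cuts: [8, 33, 38, 50, 52, 60, 70, 72, 83, 89, 109, 124, 141, 149, 161, 162, 182]

Fragments:
  8→33: 25 bp
  33→38: 5 bp
  38→50: 12 bp
  50→52: 2 bp
  52→60: 8 bp
  60→70: 10 bp
  70→72: 2 bp
  72→83: 11 bp
  83→89: 6 bp
  89→109: 20 bp
  109→124: 15 bp
  124→141: 17 bp
  141→149: 8 bp
  149→161: 12 bp
  161→162: 1 bp
  162→182: 20 bp
  182→8 (wrap): 184-182+8 = 10 bp

[1,2,2,5,6,8,8,10,10,11,12,12,15,17,20,20,25]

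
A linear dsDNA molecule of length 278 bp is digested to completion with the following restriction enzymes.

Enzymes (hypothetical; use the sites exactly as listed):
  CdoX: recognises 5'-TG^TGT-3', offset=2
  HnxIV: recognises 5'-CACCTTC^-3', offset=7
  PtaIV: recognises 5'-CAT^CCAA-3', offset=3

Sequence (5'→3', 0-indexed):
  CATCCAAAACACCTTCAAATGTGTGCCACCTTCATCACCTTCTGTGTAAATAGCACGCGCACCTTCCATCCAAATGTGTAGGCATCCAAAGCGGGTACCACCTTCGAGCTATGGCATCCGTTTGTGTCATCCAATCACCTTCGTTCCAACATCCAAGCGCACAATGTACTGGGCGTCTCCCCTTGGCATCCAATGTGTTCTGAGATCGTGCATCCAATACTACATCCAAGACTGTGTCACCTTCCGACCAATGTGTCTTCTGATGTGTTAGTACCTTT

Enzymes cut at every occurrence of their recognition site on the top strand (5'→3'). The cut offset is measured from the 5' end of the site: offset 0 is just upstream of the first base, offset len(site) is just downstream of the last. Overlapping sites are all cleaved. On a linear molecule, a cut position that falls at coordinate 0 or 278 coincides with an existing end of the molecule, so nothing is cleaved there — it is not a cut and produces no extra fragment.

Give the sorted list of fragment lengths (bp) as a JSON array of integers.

[2,3,3,5,6,6,7,9,9,9,9,10,10,12,12,12,12,13,13,18,19,20,22,37]

Site scan:
  CdoX (TGTGT, off=2): starts [19, 42, 74, 122, 193, 232, 251, 263] → cuts [21, 44, 76, 124, 195, 234, 253, 265]
  HnxIV (CACCTTC, off=7): starts [9, 26, 35, 59, 98, 135, 237] → cuts [16, 33, 42, 66, 105, 142, 244]
  PtaIV (CATCCAA, off=3): starts [0, 66, 82, 127, 149, 186, 210, 222] → cuts [3, 69, 85, 130, 152, 189, 213, 225]

All cut coordinates (distinct, sorted): [3, 16, 21, 33, 42, 44, 66, 69, 76, 85, 105, 124, 130, 142, 152, 189, 195, 213, 225, 234, 244, 253, 265]

Fragment lengths:
  [0,3): 3 bp
  [3,16): 13 bp
  [16,21): 5 bp
  [21,33): 12 bp
  [33,42): 9 bp
  [42,44): 2 bp
  [44,66): 22 bp
  [66,69): 3 bp
  [69,76): 7 bp
  [76,85): 9 bp
  [85,105): 20 bp
  [105,124): 19 bp
  [124,130): 6 bp
  [130,142): 12 bp
  [142,152): 10 bp
  [152,189): 37 bp
  [189,195): 6 bp
  [195,213): 18 bp
  [213,225): 12 bp
  [225,234): 9 bp
  [234,244): 10 bp
  [244,253): 9 bp
  [253,265): 12 bp
  [265,278): 13 bp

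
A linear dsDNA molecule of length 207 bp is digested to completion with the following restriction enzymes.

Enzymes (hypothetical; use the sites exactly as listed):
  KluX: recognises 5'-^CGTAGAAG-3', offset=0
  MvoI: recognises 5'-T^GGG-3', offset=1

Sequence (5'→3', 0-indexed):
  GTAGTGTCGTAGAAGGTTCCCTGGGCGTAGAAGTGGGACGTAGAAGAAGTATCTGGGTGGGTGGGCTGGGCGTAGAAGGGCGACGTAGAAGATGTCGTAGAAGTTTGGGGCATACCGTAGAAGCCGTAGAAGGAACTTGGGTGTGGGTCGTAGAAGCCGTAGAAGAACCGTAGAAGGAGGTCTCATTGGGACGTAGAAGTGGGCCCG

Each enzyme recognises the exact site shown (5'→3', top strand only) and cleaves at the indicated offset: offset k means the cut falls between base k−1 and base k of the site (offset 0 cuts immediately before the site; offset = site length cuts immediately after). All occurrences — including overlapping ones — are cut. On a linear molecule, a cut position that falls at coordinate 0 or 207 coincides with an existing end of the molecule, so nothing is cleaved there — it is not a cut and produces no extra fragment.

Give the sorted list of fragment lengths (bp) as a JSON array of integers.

Scan for sites:
  KluX (CGTAGAAG, off=0): starts [7, 25, 38, 70, 83, 95, 115, 124, 148, 157, 168, 191] → cuts [7, 25, 38, 70, 83, 95, 115, 124, 148, 157, 168, 191]
  MvoI (TGGG, off=1): starts [21, 33, 53, 57, 61, 66, 105, 137, 143, 186, 199] → cuts [22, 34, 54, 58, 62, 67, 106, 138, 144, 187, 200]

All cut coordinates (distinct, sorted): [7, 22, 25, 34, 38, 54, 58, 62, 67, 70, 83, 95, 106, 115, 124, 138, 144, 148, 157, 168, 187, 191, 200]

Fragments:
  [0,7): 7 bp
  [7,22): 15 bp
  [22,25): 3 bp
  [25,34): 9 bp
  [34,38): 4 bp
  [38,54): 16 bp
  [54,58): 4 bp
  [58,62): 4 bp
  [62,67): 5 bp
  [67,70): 3 bp
  [70,83): 13 bp
  [83,95): 12 bp
  [95,106): 11 bp
  [106,115): 9 bp
  [115,124): 9 bp
  [124,138): 14 bp
  [138,144): 6 bp
  [144,148): 4 bp
  [148,157): 9 bp
  [157,168): 11 bp
  [168,187): 19 bp
  [187,191): 4 bp
  [191,200): 9 bp
  [200,207): 7 bp

[3,3,4,4,4,4,4,5,6,7,7,9,9,9,9,9,11,11,12,13,14,15,16,19]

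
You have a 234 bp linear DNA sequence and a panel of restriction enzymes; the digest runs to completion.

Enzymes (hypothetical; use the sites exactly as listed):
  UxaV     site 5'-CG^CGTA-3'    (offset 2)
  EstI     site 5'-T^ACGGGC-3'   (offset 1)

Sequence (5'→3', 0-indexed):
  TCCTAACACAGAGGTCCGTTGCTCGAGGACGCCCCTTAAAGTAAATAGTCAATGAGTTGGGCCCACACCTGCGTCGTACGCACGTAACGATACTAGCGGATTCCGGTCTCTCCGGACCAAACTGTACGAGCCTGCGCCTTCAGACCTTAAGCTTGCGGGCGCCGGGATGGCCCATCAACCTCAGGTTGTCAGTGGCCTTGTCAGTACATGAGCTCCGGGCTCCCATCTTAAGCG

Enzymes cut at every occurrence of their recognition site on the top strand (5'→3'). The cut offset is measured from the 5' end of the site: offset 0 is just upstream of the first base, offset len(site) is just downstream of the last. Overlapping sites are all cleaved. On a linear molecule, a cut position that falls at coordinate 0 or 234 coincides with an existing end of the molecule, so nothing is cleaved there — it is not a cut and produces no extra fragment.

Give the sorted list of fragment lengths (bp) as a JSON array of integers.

[234]

Scan for sites:
  UxaV (CGCGTA, off=2): no sites
  EstI (TACGGGC, off=1): no sites

Pooled cuts: ∅

Fragment lengths:
  no cuts → one linear fragment of 234 bp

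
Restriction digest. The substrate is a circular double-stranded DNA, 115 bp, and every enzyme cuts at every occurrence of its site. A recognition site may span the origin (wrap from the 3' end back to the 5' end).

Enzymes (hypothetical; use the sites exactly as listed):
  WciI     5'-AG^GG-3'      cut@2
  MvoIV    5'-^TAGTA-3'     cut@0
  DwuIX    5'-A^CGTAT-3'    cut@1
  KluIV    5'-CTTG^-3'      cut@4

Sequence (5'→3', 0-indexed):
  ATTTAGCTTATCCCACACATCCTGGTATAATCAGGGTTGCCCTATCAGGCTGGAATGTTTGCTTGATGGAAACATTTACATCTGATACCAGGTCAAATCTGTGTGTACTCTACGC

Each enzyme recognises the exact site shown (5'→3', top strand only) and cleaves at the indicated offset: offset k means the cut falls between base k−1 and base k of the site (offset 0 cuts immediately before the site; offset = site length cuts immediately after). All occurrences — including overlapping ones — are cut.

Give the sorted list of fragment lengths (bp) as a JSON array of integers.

Scan for sites:
  WciI (AGGG, off=2): starts [32] → cuts [34]
  MvoIV (TAGTA, off=0): no sites
  DwuIX (ACGTAT, off=1): no sites
  KluIV (CTTG, off=4): starts [61] → cuts [65]

Pooled cuts: [34, 65]

Fragment lengths:
  34→65: 31 bp
  65→34 (wrap): 115-65+34 = 84 bp

[31,84]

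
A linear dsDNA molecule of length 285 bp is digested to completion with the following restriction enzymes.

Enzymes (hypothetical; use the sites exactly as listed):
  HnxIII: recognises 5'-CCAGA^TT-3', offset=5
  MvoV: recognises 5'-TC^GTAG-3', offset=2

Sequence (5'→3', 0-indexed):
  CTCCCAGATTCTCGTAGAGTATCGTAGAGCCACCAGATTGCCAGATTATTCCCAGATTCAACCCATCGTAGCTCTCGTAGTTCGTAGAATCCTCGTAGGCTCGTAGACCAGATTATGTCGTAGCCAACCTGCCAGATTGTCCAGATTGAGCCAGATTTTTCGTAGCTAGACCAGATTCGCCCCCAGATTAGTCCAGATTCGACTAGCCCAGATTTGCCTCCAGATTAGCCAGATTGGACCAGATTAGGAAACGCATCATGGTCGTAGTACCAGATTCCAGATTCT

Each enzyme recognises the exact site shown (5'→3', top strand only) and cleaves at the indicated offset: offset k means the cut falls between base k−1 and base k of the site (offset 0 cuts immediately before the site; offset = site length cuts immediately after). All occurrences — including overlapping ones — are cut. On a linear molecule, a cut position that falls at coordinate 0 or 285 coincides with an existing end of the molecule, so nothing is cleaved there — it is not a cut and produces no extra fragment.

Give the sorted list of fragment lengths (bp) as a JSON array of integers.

Site scan:
  HnxIII CCAGATT/5: at [3, 32, 40, 51, 107, 131, 140, 150, 170, 182, 192, 207, 219, 228, 238, 269, 276] ⇒ [8, 37, 45, 56, 112, 136, 145, 155, 175, 187, 197, 212, 224, 233, 243, 274, 281]
  MvoV TCGTAG/2: at [11, 21, 65, 74, 81, 92, 100, 117, 159, 261] ⇒ [13, 23, 67, 76, 83, 94, 102, 119, 161, 263]

Pooled cuts: [8, 13, 23, 37, 45, 56, 67, 76, 83, 94, 102, 112, 119, 136, 145, 155, 161, 175, 187, 197, 212, 224, 233, 243, 263, 274, 281]

Fragments:
  [0,8): 8 bp
  [8,13): 5 bp
  [13,23): 10 bp
  [23,37): 14 bp
  [37,45): 8 bp
  [45,56): 11 bp
  [56,67): 11 bp
  [67,76): 9 bp
  [76,83): 7 bp
  [83,94): 11 bp
  [94,102): 8 bp
  [102,112): 10 bp
  [112,119): 7 bp
  [119,136): 17 bp
  [136,145): 9 bp
  [145,155): 10 bp
  [155,161): 6 bp
  [161,175): 14 bp
  [175,187): 12 bp
  [187,197): 10 bp
  [197,212): 15 bp
  [212,224): 12 bp
  [224,233): 9 bp
  [233,243): 10 bp
  [243,263): 20 bp
  [263,274): 11 bp
  [274,281): 7 bp
  [281,285): 4 bp

[4,5,6,7,7,7,8,8,8,9,9,9,10,10,10,10,10,11,11,11,11,12,12,14,14,15,17,20]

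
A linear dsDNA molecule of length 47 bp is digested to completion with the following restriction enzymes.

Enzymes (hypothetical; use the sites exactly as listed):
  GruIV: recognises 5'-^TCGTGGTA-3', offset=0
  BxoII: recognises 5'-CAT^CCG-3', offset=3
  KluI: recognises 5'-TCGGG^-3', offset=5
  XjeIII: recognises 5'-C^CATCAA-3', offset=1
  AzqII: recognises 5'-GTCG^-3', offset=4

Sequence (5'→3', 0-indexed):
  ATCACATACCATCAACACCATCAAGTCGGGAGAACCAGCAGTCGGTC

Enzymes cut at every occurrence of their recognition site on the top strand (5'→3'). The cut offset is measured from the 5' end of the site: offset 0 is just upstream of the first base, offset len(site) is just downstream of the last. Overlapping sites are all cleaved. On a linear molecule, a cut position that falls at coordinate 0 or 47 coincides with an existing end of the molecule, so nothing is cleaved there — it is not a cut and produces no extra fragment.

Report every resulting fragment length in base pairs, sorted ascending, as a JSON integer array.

Per-enzyme occurrences:
  GruIV (TCGTGGTA, off=0): no sites
  BxoII (CATCCG, off=3): no sites
  KluI TCGGG/5: at [25] ⇒ [30]
  XjeIII CCATCAA/1: at [8, 17] ⇒ [9, 18]
  AzqII GTCG/4: at [24, 40] ⇒ [28, 44]

Pooled cuts: [9, 18, 28, 30, 44]

Fragment lengths:
  [0,9): 9 bp
  [9,18): 9 bp
  [18,28): 10 bp
  [28,30): 2 bp
  [30,44): 14 bp
  [44,47): 3 bp

[2,3,9,9,10,14]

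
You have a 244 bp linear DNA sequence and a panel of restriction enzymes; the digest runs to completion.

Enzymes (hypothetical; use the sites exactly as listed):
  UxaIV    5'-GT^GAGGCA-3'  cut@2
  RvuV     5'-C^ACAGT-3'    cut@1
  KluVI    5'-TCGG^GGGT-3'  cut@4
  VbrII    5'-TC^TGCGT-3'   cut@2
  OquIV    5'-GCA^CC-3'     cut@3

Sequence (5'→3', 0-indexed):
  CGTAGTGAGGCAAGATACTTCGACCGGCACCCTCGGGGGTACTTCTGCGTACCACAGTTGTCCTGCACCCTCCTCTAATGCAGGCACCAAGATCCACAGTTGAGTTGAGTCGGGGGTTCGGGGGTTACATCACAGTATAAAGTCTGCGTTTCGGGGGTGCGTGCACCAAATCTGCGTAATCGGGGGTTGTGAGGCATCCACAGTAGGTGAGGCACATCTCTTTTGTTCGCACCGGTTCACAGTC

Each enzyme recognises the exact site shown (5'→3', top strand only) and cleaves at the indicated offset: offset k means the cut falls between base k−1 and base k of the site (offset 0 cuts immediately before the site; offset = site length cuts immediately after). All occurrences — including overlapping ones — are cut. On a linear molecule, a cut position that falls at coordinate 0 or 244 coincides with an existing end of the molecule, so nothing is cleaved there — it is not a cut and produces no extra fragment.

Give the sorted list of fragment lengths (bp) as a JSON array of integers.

Scan for sites:
  UxaIV (GTGAGGCA, off=2): starts [4, 188, 206] → cuts [6, 190, 208]
  RvuV (CACAGT, off=1): starts [52, 94, 130, 198, 237] → cuts [53, 95, 131, 199, 238]
  KluVI (TCGGGGGT, off=4): starts [32, 109, 117, 150, 179] → cuts [36, 113, 121, 154, 183]
  VbrII (TCTGCGT, off=2): starts [43, 142, 170] → cuts [45, 144, 172]
  OquIV (GCACC, off=3): starts [26, 64, 83, 162, 228] → cuts [29, 67, 86, 165, 231]

Pooled cuts: [6, 29, 36, 45, 53, 67, 86, 95, 113, 121, 131, 144, 154, 165, 172, 183, 190, 199, 208, 231, 238]

Fragments:
  [0,6): 6 bp
  [6,29): 23 bp
  [29,36): 7 bp
  [36,45): 9 bp
  [45,53): 8 bp
  [53,67): 14 bp
  [67,86): 19 bp
  [86,95): 9 bp
  [95,113): 18 bp
  [113,121): 8 bp
  [121,131): 10 bp
  [131,144): 13 bp
  [144,154): 10 bp
  [154,165): 11 bp
  [165,172): 7 bp
  [172,183): 11 bp
  [183,190): 7 bp
  [190,199): 9 bp
  [199,208): 9 bp
  [208,231): 23 bp
  [231,238): 7 bp
  [238,244): 6 bp

[6,6,7,7,7,7,8,8,9,9,9,9,10,10,11,11,13,14,18,19,23,23]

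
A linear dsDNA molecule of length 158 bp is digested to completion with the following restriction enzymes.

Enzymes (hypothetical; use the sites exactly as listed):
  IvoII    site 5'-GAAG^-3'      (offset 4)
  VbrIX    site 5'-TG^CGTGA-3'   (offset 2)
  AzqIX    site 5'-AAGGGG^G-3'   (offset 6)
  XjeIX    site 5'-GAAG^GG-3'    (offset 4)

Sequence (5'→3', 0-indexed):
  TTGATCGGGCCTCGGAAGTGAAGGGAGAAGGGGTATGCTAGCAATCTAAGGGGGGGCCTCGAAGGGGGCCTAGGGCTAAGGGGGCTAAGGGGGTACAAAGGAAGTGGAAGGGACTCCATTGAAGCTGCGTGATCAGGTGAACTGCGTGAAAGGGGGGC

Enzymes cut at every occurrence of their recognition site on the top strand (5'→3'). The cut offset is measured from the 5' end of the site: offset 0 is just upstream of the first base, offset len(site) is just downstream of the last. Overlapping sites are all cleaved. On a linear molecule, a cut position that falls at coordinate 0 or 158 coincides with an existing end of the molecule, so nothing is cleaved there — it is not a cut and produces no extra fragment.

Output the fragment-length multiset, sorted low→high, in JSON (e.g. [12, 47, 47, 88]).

Scan for sites:
  IvoII (GAAG, off=4): starts [14, 19, 26, 60, 100, 106, 120] → cuts [18, 23, 30, 64, 104, 110, 124]
  VbrIX (TGCGTGA, off=2): starts [125, 142] → cuts [127, 144]
  AzqIX (AAGGGGG, off=6): starts [47, 61, 77, 86, 149] → cuts [53, 67, 83, 92, 155]
  XjeIX (GAAGGG, off=4): starts [19, 26, 60, 106] → cuts [23, 30, 64, 110]

Pooled cuts: [18, 23, 30, 53, 64, 67, 83, 92, 104, 110, 124, 127, 144, 155]

Fragment lengths:
  [0,18): 18 bp
  [18,23): 5 bp
  [23,30): 7 bp
  [30,53): 23 bp
  [53,64): 11 bp
  [64,67): 3 bp
  [67,83): 16 bp
  [83,92): 9 bp
  [92,104): 12 bp
  [104,110): 6 bp
  [110,124): 14 bp
  [124,127): 3 bp
  [127,144): 17 bp
  [144,155): 11 bp
  [155,158): 3 bp

[3,3,3,5,6,7,9,11,11,12,14,16,17,18,23]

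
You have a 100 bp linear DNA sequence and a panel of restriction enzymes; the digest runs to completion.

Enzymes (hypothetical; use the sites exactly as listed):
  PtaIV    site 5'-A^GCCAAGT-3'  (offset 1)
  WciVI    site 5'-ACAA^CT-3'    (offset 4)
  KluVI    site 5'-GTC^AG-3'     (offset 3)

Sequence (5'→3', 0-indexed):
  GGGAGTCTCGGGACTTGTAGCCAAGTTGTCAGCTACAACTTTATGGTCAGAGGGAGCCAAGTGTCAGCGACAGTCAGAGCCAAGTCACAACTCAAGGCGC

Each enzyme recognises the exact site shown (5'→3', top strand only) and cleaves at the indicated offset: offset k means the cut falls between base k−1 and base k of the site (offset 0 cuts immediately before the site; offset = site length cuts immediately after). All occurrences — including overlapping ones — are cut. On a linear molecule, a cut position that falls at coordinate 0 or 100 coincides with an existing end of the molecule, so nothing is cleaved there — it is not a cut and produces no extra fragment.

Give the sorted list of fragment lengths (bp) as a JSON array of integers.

Site scan:
  PtaIV (AGCCAAGT, off=1): starts [18, 54, 77] → cuts [19, 55, 78]
  WciVI (ACAACT, off=4): starts [34, 86] → cuts [38, 90]
  KluVI (GTCAG, off=3): starts [27, 45, 62, 72] → cuts [30, 48, 65, 75]

Pooled cuts: [19, 30, 38, 48, 55, 65, 75, 78, 90]

Fragment lengths:
  [0,19): 19 bp
  [19,30): 11 bp
  [30,38): 8 bp
  [38,48): 10 bp
  [48,55): 7 bp
  [55,65): 10 bp
  [65,75): 10 bp
  [75,78): 3 bp
  [78,90): 12 bp
  [90,100): 10 bp

[3,7,8,10,10,10,10,11,12,19]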